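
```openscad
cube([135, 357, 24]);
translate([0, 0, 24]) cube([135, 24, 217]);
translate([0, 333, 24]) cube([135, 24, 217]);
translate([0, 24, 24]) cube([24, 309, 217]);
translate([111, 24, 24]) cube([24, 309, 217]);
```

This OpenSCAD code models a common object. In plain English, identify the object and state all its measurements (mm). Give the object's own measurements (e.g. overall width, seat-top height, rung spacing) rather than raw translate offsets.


An open-topped rectangular box: outside dimensions 135×357×241 mm, with a uniform wall and base thickness of 24 mm. The base is a full 135×357 slab on the floor; four walls sit on top of the base. The front and back walls (the −y and +y sides) span the full width; the two side walls fit between them.


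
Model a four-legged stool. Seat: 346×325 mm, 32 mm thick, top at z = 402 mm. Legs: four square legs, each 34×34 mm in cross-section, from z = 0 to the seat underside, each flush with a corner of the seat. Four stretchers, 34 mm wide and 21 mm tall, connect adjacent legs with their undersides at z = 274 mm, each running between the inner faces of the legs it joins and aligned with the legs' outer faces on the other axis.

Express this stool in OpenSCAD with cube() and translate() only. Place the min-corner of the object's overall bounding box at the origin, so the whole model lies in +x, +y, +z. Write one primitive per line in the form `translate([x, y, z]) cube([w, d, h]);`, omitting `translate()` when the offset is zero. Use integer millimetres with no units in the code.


// leg_h = 402 - 32 = 370
// stretcher span = 346 - 2*34 = 278
translate([0, 0, 370]) cube([346, 325, 32]);
cube([34, 34, 370]);
translate([312, 0, 0]) cube([34, 34, 370]);
translate([0, 291, 0]) cube([34, 34, 370]);
translate([312, 291, 0]) cube([34, 34, 370]);
translate([34, 0, 274]) cube([278, 34, 21]);
translate([34, 291, 274]) cube([278, 34, 21]);
translate([0, 34, 274]) cube([34, 257, 21]);
translate([312, 34, 274]) cube([34, 257, 21]);


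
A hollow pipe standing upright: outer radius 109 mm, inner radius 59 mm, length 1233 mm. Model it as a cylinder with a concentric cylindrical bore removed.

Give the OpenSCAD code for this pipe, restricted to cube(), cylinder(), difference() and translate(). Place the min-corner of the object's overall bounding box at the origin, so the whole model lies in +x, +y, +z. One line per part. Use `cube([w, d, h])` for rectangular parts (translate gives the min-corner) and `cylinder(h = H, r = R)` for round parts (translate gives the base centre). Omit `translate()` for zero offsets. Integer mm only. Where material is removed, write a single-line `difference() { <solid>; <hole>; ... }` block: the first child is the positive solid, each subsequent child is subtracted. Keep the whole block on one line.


difference() { translate([109, 109, 0]) cylinder(h = 1233, r = 109); translate([109, 109, 0]) cylinder(h = 1233, r = 59); }


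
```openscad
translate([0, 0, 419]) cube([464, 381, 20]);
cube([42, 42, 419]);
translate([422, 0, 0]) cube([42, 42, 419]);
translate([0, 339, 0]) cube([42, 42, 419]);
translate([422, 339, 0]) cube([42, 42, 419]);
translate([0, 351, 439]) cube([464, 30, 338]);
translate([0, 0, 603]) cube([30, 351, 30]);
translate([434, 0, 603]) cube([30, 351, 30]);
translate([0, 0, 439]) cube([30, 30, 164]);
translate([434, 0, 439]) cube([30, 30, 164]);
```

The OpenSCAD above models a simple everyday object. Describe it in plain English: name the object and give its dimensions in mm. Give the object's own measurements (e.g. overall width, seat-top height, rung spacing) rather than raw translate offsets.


A chair. The seat is a 464×381×20 mm slab with its top at z = 439 mm, on four 42×42 mm corner legs (flush with the seat edges, standing on z = 0). A flat backrest 30 mm thick, 338 mm tall, spans the full seat width and rises from the seat top along its +y edge, rear face flush with the rear of the seat. Two armrests of 30×30 mm section run along each side from the seat's front edge to the front of the backrest, top faces 194 mm above the seat top and outer faces flush with the seat's x-edges; a 30×30 mm post under the front of each armrest stands on the seat at the front corner.


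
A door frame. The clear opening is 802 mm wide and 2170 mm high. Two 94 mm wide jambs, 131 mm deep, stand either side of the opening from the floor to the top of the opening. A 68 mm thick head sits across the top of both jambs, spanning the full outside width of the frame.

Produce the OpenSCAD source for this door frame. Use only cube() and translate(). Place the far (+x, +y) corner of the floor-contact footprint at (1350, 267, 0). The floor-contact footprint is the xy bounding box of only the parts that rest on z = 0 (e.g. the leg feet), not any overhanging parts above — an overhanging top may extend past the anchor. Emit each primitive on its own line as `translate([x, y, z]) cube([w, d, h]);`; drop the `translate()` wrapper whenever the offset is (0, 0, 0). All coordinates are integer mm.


translate([360, 136, 0]) cube([94, 131, 2170]);
translate([1256, 136, 0]) cube([94, 131, 2170]);
translate([360, 136, 2170]) cube([990, 131, 68]);


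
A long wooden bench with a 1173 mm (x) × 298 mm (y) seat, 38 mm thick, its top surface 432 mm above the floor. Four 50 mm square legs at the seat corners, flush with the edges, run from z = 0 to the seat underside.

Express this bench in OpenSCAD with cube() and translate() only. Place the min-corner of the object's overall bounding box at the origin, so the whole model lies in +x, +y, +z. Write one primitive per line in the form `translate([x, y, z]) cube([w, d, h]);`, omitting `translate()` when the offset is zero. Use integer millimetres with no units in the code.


translate([0, 0, 394]) cube([1173, 298, 38]);
cube([50, 50, 394]);
translate([0, 248, 0]) cube([50, 50, 394]);
translate([1123, 0, 0]) cube([50, 50, 394]);
translate([1123, 248, 0]) cube([50, 50, 394]);


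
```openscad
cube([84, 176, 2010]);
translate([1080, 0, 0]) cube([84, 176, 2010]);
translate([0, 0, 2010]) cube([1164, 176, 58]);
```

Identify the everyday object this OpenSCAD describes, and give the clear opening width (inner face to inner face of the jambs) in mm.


A door frame. The clear opening width is 996 mm.

Two 2010 mm tall posts with a header on top — a door frame. The left jamb is 84 mm wide at x = 0; the right jamb starts at x = 1080. The clear opening is 1080 − 84 = 996 mm.


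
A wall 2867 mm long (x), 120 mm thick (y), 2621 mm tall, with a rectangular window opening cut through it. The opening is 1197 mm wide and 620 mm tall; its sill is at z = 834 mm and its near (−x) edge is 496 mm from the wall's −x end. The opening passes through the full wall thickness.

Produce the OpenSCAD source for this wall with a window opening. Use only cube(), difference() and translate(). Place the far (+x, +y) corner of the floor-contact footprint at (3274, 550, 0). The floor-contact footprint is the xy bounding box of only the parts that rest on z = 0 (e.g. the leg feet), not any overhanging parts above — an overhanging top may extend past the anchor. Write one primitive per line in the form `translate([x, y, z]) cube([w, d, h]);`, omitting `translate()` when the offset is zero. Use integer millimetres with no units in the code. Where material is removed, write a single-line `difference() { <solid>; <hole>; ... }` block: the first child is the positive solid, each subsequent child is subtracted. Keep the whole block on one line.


difference() { translate([407, 430, 0]) cube([2867, 120, 2621]); translate([903, 430, 834]) cube([1197, 120, 620]); }


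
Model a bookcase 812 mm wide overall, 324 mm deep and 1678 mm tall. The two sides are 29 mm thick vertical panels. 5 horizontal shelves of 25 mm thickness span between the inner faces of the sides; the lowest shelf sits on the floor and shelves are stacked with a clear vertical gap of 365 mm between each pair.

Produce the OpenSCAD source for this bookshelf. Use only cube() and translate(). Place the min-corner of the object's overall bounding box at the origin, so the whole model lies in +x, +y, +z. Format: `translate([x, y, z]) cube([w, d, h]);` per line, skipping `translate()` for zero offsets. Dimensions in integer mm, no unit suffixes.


cube([29, 324, 1678]);
translate([783, 0, 0]) cube([29, 324, 1678]);
translate([29, 0, 0]) cube([754, 324, 25]);
translate([29, 0, 390]) cube([754, 324, 25]);
translate([29, 0, 780]) cube([754, 324, 25]);
translate([29, 0, 1170]) cube([754, 324, 25]);
translate([29, 0, 1560]) cube([754, 324, 25]);


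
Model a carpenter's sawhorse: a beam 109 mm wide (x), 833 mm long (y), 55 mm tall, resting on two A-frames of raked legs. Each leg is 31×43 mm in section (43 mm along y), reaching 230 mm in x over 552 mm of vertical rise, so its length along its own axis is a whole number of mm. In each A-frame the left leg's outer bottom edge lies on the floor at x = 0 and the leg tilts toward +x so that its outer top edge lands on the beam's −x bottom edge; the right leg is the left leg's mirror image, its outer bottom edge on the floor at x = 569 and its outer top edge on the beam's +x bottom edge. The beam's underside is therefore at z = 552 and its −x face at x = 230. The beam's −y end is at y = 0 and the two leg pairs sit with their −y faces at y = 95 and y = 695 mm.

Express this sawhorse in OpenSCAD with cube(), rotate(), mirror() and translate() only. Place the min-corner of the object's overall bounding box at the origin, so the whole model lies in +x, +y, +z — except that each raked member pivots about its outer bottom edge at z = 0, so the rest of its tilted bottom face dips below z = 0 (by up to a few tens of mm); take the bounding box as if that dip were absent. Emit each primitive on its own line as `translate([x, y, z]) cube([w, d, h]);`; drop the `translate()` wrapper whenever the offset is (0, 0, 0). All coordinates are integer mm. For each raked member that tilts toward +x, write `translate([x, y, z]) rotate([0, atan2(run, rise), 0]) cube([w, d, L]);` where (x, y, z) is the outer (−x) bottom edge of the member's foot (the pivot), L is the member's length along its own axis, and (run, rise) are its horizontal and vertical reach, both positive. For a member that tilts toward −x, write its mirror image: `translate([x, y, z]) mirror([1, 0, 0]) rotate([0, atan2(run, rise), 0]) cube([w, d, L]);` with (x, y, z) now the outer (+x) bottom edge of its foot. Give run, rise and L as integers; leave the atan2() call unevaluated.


translate([230, 0, 552]) cube([109, 833, 55]);
translate([0, 95, 0]) rotate([0, atan2(230, 552), 0]) cube([31, 43, 598]);
translate([569, 95, 0]) mirror([1, 0, 0]) rotate([0, atan2(230, 552), 0]) cube([31, 43, 598]);
translate([0, 695, 0]) rotate([0, atan2(230, 552), 0]) cube([31, 43, 598]);
translate([569, 695, 0]) mirror([1, 0, 0]) rotate([0, atan2(230, 552), 0]) cube([31, 43, 598]);


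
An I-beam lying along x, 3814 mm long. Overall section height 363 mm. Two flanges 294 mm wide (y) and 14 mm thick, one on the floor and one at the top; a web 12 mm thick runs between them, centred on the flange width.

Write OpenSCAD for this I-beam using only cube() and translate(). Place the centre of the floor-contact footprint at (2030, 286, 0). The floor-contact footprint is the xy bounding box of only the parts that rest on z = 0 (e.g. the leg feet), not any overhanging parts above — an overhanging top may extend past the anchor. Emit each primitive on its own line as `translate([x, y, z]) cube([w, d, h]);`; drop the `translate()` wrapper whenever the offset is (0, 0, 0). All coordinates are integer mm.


translate([123, 139, 0]) cube([3814, 294, 14]);
translate([123, 280, 14]) cube([3814, 12, 335]);
translate([123, 139, 349]) cube([3814, 294, 14]);


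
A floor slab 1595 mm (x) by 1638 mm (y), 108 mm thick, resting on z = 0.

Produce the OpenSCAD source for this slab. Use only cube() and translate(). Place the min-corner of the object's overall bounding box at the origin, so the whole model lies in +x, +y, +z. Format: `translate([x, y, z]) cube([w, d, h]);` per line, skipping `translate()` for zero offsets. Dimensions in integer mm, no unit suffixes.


cube([1595, 1638, 108]);


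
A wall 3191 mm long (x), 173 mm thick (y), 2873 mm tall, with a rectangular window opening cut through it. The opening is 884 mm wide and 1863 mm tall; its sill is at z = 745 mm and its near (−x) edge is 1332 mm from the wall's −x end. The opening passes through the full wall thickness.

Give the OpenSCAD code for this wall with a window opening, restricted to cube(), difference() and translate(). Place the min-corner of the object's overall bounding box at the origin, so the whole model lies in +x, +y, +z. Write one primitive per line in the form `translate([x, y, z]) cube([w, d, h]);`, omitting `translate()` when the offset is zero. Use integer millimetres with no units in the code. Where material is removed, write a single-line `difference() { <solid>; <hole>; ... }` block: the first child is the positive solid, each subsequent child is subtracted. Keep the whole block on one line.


difference() { cube([3191, 173, 2873]); translate([1332, 0, 745]) cube([884, 173, 1863]); }


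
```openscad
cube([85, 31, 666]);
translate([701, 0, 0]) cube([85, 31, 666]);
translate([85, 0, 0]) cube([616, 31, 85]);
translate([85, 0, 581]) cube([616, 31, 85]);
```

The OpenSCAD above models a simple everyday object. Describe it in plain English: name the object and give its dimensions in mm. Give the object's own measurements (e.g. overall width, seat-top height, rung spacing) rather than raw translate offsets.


A rectangular picture frame lying in the x–z plane (depth along y). The opening is 616 mm wide (x) by 496 mm tall (z), surrounded by a border 85 mm wide on all four sides. The frame is 31 mm deep and is made of two full-height vertical stiles with two horizontal rails fitted between them.


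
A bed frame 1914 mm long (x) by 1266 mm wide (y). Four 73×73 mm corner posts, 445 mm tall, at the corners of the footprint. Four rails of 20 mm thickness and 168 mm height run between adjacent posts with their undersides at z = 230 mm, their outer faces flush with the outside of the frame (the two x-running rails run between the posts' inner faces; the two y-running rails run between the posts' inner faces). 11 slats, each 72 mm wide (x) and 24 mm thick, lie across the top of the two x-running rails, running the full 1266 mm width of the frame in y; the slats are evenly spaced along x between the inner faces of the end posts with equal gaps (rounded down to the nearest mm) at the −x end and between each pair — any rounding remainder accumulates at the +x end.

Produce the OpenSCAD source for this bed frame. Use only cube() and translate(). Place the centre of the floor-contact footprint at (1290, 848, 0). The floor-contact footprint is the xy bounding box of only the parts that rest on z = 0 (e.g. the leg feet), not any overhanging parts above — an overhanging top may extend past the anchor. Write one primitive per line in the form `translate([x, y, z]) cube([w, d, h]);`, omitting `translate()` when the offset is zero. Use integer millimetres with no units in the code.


translate([333, 215, 0]) cube([73, 73, 445]);
translate([333, 1408, 0]) cube([73, 73, 445]);
translate([2174, 215, 0]) cube([73, 73, 445]);
translate([2174, 1408, 0]) cube([73, 73, 445]);
translate([406, 215, 230]) cube([1768, 20, 168]);
translate([406, 1461, 230]) cube([1768, 20, 168]);
translate([333, 288, 230]) cube([20, 1120, 168]);
translate([2227, 288, 230]) cube([20, 1120, 168]);
translate([487, 215, 398]) cube([72, 1266, 24]);
translate([640, 215, 398]) cube([72, 1266, 24]);
translate([793, 215, 398]) cube([72, 1266, 24]);
translate([946, 215, 398]) cube([72, 1266, 24]);
translate([1099, 215, 398]) cube([72, 1266, 24]);
translate([1252, 215, 398]) cube([72, 1266, 24]);
translate([1405, 215, 398]) cube([72, 1266, 24]);
translate([1558, 215, 398]) cube([72, 1266, 24]);
translate([1711, 215, 398]) cube([72, 1266, 24]);
translate([1864, 215, 398]) cube([72, 1266, 24]);
translate([2017, 215, 398]) cube([72, 1266, 24]);


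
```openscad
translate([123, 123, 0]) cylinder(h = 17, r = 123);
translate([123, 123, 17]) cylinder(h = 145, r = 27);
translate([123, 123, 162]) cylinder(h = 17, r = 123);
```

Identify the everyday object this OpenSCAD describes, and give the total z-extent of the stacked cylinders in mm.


A spool. The overall height is 179 mm.

Three coaxial cylinders, large–small–large — a spool. Two 17 mm flanges and a 145 mm core give 17 + 145 + 17 = 179 mm.


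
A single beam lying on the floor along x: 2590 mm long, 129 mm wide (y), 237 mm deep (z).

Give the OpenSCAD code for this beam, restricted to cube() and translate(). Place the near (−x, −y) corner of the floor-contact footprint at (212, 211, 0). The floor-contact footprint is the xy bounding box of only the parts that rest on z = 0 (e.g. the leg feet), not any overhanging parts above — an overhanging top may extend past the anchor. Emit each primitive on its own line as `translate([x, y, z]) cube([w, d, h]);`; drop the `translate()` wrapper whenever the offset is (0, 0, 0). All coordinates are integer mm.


translate([212, 211, 0]) cube([2590, 129, 237]);


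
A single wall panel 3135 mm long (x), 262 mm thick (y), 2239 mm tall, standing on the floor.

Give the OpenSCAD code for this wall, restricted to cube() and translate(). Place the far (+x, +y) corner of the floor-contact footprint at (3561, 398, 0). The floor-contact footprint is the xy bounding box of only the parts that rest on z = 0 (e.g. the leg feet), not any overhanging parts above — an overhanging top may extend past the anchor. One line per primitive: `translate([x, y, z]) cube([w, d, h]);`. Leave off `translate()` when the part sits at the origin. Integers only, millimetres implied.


translate([426, 136, 0]) cube([3135, 262, 2239]);


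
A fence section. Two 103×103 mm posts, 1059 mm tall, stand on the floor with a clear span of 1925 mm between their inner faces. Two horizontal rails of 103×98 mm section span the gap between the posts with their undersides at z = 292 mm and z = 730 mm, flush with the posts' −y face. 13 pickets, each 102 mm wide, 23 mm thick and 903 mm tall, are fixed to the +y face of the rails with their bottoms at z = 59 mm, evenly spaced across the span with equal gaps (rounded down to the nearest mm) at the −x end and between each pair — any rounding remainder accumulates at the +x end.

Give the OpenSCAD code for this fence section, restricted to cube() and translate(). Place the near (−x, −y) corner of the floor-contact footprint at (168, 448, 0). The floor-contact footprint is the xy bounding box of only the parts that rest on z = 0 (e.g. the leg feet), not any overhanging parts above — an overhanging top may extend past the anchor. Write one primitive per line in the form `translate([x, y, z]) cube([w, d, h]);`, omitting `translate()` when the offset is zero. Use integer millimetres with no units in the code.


translate([168, 448, 0]) cube([103, 103, 1059]);
translate([2196, 448, 0]) cube([103, 103, 1059]);
translate([271, 448, 292]) cube([1925, 103, 98]);
translate([271, 448, 730]) cube([1925, 103, 98]);
translate([313, 551, 59]) cube([102, 23, 903]);
translate([457, 551, 59]) cube([102, 23, 903]);
translate([601, 551, 59]) cube([102, 23, 903]);
translate([745, 551, 59]) cube([102, 23, 903]);
translate([889, 551, 59]) cube([102, 23, 903]);
translate([1033, 551, 59]) cube([102, 23, 903]);
translate([1177, 551, 59]) cube([102, 23, 903]);
translate([1321, 551, 59]) cube([102, 23, 903]);
translate([1465, 551, 59]) cube([102, 23, 903]);
translate([1609, 551, 59]) cube([102, 23, 903]);
translate([1753, 551, 59]) cube([102, 23, 903]);
translate([1897, 551, 59]) cube([102, 23, 903]);
translate([2041, 551, 59]) cube([102, 23, 903]);


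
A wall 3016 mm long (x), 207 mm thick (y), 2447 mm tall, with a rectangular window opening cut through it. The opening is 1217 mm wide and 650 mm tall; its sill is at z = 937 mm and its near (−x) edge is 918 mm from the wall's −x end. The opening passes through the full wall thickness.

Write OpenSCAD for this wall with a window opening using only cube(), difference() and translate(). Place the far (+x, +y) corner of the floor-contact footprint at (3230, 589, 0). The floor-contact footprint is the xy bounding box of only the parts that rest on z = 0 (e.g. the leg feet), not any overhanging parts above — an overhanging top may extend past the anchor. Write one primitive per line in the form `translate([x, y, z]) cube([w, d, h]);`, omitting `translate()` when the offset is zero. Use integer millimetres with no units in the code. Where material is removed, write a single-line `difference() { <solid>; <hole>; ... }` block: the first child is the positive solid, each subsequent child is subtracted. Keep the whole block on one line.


difference() { translate([214, 382, 0]) cube([3016, 207, 2447]); translate([1132, 382, 937]) cube([1217, 207, 650]); }


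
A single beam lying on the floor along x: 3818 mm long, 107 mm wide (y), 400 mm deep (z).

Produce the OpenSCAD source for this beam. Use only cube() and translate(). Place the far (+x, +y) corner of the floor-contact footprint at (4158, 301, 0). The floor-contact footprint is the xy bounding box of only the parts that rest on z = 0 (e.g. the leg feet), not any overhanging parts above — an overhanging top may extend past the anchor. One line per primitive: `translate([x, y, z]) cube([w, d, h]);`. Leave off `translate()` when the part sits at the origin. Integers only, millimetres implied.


translate([340, 194, 0]) cube([3818, 107, 400]);


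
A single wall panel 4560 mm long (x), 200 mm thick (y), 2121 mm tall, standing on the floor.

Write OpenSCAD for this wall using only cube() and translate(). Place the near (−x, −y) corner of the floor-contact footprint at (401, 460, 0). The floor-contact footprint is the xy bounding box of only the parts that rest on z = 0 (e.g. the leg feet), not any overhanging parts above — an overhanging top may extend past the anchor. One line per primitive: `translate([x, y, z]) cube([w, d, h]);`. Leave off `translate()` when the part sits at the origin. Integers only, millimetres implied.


translate([401, 460, 0]) cube([4560, 200, 2121]);


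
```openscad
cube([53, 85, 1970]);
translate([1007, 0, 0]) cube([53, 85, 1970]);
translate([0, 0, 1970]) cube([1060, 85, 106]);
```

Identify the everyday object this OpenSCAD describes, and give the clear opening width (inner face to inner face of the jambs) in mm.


A door frame. The clear opening width is 954 mm.

Two 1970 mm tall posts with a header on top — a door frame. The left jamb is 53 mm wide at x = 0; the right jamb starts at x = 1007. The clear opening is 1007 − 53 = 954 mm.


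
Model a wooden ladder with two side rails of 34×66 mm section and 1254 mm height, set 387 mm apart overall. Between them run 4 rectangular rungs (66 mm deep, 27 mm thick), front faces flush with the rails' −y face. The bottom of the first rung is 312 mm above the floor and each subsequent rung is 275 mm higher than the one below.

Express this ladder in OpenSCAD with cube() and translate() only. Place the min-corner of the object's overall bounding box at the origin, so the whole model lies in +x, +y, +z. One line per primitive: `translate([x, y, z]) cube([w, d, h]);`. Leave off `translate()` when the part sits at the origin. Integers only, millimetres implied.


cube([34, 66, 1254]);
translate([353, 0, 0]) cube([34, 66, 1254]);
translate([34, 0, 312]) cube([319, 66, 27]);
translate([34, 0, 587]) cube([319, 66, 27]);
translate([34, 0, 862]) cube([319, 66, 27]);
translate([34, 0, 1137]) cube([319, 66, 27]);


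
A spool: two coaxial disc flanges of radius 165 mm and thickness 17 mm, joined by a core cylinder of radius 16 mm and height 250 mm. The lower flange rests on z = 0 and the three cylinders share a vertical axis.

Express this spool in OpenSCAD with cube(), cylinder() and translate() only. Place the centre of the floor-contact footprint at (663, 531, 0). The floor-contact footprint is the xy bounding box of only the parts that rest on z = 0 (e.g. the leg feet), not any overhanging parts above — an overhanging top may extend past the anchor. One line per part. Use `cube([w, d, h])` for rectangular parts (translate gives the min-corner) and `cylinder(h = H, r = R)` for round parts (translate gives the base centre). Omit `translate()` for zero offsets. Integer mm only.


translate([663, 531, 0]) cylinder(h = 17, r = 165);
translate([663, 531, 17]) cylinder(h = 250, r = 16);
translate([663, 531, 267]) cylinder(h = 17, r = 165);


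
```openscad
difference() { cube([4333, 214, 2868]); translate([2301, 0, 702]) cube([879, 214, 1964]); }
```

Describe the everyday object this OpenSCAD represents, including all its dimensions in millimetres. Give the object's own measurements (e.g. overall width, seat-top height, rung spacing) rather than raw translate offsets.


A wall 4333 mm long (x), 214 mm thick (y), 2868 mm tall, with a rectangular window opening cut through it. The opening is 879 mm wide and 1964 mm tall; its sill is at z = 702 mm and its near (−x) edge is 2301 mm from the wall's −x end. The opening passes through the full wall thickness.


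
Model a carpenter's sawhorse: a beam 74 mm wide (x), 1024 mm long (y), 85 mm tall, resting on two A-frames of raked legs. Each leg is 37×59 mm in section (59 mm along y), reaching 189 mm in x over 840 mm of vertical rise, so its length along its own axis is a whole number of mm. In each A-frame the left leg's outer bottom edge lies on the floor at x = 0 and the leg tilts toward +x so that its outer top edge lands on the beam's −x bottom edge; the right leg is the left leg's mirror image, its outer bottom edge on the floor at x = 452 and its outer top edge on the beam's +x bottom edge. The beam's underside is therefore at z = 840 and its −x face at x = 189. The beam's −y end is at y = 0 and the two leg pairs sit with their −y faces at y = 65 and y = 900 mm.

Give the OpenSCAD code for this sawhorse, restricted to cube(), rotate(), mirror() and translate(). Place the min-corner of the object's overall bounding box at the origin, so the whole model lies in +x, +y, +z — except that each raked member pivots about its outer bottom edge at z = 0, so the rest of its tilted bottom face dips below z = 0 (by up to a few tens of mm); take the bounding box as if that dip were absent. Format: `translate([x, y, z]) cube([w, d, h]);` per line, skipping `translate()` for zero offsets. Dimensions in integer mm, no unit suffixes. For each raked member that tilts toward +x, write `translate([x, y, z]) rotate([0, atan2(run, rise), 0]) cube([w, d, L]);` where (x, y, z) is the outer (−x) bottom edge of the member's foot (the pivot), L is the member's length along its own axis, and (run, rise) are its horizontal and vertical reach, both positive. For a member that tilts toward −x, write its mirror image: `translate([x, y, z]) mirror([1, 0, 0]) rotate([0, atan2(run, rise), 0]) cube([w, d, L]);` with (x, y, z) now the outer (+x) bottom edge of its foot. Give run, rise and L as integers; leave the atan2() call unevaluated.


// leg length = √(189² + 840²) = 861
// right-leg outer foot x = 2·189 + 74 = 452
// beam min-corner = (189, 0, 840)
translate([189, 0, 840]) cube([74, 1024, 85]);
translate([0, 65, 0]) rotate([0, atan2(189, 840), 0]) cube([37, 59, 861]);
translate([452, 65, 0]) mirror([1, 0, 0]) rotate([0, atan2(189, 840), 0]) cube([37, 59, 861]);
translate([0, 900, 0]) rotate([0, atan2(189, 840), 0]) cube([37, 59, 861]);
translate([452, 900, 0]) mirror([1, 0, 0]) rotate([0, atan2(189, 840), 0]) cube([37, 59, 861]);


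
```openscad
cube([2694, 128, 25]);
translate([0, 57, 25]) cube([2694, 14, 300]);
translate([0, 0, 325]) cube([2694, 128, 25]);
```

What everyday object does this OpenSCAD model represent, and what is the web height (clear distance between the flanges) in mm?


An I-beam. The web height is 300 mm.

Two wide flanges with a thin centred web — an I-beam. Overall 350 mm minus two 25 mm flanges gives a web of 350 − 2·25 = 300 mm.


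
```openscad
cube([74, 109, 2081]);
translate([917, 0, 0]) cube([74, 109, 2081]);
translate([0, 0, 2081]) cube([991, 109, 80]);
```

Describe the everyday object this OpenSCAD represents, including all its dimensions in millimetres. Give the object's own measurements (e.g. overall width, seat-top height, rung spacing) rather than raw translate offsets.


A door frame. The clear opening is 843 mm wide and 2081 mm high. Two 74 mm wide jambs, 109 mm deep, stand either side of the opening from the floor to the top of the opening. A 80 mm thick head sits across the top of both jambs, spanning the full outside width of the frame.


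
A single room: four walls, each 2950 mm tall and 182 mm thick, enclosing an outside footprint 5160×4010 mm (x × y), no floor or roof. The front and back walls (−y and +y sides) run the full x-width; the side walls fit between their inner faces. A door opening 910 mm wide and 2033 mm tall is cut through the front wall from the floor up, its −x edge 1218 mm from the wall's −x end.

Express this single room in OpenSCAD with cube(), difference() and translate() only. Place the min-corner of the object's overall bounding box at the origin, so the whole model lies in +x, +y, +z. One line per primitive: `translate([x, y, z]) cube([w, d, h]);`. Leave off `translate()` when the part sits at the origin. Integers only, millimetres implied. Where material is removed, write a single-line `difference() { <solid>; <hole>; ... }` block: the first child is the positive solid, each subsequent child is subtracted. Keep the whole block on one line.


difference() { cube([5160, 182, 2950]); translate([1218, 0, 0]) cube([910, 182, 2033]); }
translate([0, 3828, 0]) cube([5160, 182, 2950]);
translate([0, 182, 0]) cube([182, 3646, 2950]);
translate([4978, 182, 0]) cube([182, 3646, 2950]);


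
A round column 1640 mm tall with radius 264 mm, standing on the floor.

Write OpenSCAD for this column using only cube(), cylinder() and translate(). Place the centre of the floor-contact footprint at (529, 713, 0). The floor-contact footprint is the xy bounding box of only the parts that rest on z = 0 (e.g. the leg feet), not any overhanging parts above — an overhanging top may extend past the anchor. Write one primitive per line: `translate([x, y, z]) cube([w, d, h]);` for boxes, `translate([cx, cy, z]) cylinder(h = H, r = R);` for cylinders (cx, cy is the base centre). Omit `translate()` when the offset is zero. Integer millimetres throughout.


translate([529, 713, 0]) cylinder(h = 1640, r = 264);


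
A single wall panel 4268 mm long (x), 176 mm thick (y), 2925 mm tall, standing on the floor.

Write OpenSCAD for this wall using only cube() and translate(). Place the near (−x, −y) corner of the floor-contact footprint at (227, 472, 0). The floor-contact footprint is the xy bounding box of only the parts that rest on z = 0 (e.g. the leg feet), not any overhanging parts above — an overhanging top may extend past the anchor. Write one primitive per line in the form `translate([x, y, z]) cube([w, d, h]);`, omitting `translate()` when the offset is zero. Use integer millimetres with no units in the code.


translate([227, 472, 0]) cube([4268, 176, 2925]);


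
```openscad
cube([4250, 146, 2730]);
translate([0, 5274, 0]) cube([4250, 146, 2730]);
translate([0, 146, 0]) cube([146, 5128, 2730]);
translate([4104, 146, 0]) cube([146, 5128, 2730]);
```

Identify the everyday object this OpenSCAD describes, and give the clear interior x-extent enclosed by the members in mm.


A house (or room) frame. The interior width is 3958 mm.

Four 2730 mm walls enclosing a rectangle with no floor or roof — a room or house frame. Outside width is 4250 mm and wall thickness is 146 mm, so the interior width is 4250 − 2 × 146 = 3958 mm.


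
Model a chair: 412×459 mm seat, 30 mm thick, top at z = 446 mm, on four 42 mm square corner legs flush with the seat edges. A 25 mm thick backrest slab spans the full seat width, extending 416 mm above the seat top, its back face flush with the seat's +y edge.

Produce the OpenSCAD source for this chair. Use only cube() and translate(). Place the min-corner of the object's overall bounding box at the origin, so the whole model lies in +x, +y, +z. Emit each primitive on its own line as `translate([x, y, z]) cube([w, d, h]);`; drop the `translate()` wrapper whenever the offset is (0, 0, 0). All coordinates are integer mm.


translate([0, 0, 416]) cube([412, 459, 30]);
cube([42, 42, 416]);
translate([370, 0, 0]) cube([42, 42, 416]);
translate([0, 417, 0]) cube([42, 42, 416]);
translate([370, 417, 0]) cube([42, 42, 416]);
translate([0, 434, 446]) cube([412, 25, 416]);


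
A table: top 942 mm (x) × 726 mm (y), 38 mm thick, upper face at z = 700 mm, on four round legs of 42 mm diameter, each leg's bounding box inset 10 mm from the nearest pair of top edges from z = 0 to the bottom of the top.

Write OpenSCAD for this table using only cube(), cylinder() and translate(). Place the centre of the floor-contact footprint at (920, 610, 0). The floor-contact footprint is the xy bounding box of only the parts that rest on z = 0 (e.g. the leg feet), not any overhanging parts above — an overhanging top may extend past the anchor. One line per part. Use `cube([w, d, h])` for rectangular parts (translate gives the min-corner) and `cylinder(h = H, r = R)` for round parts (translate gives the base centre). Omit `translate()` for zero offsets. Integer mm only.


translate([449, 247, 662]) cube([942, 726, 38]);
translate([480, 278, 0]) cylinder(h = 662, r = 21);
translate([1360, 278, 0]) cylinder(h = 662, r = 21);
translate([480, 942, 0]) cylinder(h = 662, r = 21);
translate([1360, 942, 0]) cylinder(h = 662, r = 21);


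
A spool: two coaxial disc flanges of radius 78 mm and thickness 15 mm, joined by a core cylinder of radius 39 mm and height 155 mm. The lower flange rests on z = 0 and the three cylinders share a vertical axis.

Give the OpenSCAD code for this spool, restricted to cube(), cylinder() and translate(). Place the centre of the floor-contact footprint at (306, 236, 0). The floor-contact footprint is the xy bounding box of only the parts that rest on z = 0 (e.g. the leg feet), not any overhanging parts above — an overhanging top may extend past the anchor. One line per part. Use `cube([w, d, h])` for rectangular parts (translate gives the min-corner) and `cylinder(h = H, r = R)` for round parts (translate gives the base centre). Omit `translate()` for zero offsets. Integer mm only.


translate([306, 236, 0]) cylinder(h = 15, r = 78);
translate([306, 236, 15]) cylinder(h = 155, r = 39);
translate([306, 236, 170]) cylinder(h = 15, r = 78);


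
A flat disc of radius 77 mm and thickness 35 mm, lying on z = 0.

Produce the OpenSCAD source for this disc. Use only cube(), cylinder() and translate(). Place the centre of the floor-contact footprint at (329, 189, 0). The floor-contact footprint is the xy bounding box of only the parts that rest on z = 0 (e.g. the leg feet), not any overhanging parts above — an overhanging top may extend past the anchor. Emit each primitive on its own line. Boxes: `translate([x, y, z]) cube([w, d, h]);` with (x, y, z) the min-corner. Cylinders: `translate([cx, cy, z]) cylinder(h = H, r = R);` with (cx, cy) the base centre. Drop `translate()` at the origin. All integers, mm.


translate([329, 189, 0]) cylinder(h = 35, r = 77);


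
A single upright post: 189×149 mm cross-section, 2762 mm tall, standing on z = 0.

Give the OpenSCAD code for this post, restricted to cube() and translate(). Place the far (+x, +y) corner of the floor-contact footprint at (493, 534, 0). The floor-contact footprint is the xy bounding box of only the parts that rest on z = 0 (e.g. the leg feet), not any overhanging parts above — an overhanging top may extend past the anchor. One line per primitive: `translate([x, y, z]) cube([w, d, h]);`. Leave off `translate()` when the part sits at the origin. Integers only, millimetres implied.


translate([304, 385, 0]) cube([189, 149, 2762]);


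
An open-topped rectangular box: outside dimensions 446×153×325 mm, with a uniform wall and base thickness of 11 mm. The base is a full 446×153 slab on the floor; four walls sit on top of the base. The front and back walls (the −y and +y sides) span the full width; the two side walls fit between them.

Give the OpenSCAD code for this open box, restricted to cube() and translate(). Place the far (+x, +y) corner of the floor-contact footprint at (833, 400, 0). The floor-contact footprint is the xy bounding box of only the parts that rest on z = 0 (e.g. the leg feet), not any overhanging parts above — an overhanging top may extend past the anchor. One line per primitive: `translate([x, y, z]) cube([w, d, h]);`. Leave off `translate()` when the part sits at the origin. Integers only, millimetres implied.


translate([387, 247, 0]) cube([446, 153, 11]);
translate([387, 247, 11]) cube([446, 11, 314]);
translate([387, 389, 11]) cube([446, 11, 314]);
translate([387, 258, 11]) cube([11, 131, 314]);
translate([822, 258, 11]) cube([11, 131, 314]);


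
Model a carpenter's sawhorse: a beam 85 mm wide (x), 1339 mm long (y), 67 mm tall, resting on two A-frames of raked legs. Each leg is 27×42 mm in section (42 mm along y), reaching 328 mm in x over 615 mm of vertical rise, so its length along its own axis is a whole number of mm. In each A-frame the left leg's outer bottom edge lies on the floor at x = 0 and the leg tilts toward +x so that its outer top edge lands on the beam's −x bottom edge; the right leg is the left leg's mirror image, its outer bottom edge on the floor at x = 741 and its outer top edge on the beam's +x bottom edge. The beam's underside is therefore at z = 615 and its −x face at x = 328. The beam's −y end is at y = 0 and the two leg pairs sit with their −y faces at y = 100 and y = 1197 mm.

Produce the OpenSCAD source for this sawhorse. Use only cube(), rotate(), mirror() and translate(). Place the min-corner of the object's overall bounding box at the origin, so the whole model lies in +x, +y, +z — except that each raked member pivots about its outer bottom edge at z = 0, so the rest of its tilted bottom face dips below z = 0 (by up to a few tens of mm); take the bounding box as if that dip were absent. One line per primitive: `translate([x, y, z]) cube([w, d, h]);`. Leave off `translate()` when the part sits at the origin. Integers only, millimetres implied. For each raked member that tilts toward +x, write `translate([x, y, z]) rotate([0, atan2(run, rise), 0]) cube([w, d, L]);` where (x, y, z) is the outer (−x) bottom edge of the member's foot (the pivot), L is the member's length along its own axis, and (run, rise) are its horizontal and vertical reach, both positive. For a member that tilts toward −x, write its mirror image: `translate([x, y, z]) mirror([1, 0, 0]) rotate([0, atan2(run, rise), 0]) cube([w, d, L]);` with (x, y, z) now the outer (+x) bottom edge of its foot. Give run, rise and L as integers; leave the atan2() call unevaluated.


translate([328, 0, 615]) cube([85, 1339, 67]);
translate([0, 100, 0]) rotate([0, atan2(328, 615), 0]) cube([27, 42, 697]);
translate([741, 100, 0]) mirror([1, 0, 0]) rotate([0, atan2(328, 615), 0]) cube([27, 42, 697]);
translate([0, 1197, 0]) rotate([0, atan2(328, 615), 0]) cube([27, 42, 697]);
translate([741, 1197, 0]) mirror([1, 0, 0]) rotate([0, atan2(328, 615), 0]) cube([27, 42, 697]);


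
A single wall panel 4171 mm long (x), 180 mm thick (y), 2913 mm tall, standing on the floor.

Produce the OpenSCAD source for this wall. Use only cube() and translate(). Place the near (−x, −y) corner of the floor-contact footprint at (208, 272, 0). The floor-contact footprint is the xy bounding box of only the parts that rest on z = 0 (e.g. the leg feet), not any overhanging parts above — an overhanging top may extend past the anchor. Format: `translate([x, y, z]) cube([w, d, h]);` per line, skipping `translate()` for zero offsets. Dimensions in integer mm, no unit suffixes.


translate([208, 272, 0]) cube([4171, 180, 2913]);
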